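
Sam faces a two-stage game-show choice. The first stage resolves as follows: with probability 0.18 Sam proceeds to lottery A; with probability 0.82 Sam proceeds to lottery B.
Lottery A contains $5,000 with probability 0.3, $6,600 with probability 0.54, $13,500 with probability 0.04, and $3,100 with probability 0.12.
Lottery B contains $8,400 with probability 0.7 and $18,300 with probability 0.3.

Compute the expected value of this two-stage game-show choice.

$10,399.08

EV(A) = 0.3 × 5000 + 0.54 × 6600 + 0.04 × 13500 + 0.12 × 3100 = 1500 + 3564 + 540 + 372 = 5976
EV(B) = 0.7 × 8400 + 0.3 × 18300 = 5880 + 5490 = 11370
Overall = 0.18 × 5976 + 0.82 × 11370 = 1075.68 + 9323.4 = 10399.08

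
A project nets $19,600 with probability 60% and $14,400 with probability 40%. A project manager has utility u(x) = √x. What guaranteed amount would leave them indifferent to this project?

$17,424

E[u] = 0.6·√19600 + 0.4·√14400 = 0.6·140 + 0.4·120 = 132
CE = (132)² = 17424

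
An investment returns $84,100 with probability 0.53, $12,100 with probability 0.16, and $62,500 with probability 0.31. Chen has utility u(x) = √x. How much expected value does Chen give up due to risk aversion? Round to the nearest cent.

$3,982.56

E[u] = 0.53·√84100 + 0.16·√12100 + 0.31·√62500 = 0.53·290 + 0.16·110 + 0.31·250 = 248.8
CE = (248.8)² = 61901.44
Risk premium = EV − CE = 65884 − 61901.44 = 3982.56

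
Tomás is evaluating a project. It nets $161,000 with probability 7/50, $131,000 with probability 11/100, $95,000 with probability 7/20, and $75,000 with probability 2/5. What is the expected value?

EV = 7/50 × 161000 + 11/100 × 131000 + 7/20 × 95000 + 2/5 × 75000 = 22540 + 14410 + 33250 + 30000 = 100200

$100,200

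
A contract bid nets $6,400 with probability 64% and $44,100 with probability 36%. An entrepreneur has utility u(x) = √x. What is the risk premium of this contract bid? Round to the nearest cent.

E[u] = 0.64·√6400 + 0.36·√44100 = 0.64·80 + 0.36·210 = 126.8
CE = (126.8)² = 16078.24
Risk premium = EV − CE = 19972 − 16078.24 = 3893.76

$3,893.76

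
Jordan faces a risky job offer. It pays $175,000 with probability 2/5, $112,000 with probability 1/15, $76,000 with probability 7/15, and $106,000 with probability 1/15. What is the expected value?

$120,000

EV = 2/5 × 175000 + 1/15 × 112000 + 7/15 × 76000 + 1/15 × 106000 = 70000 + 7466.6667 + 35466.6667 + 7066.6667 = 120000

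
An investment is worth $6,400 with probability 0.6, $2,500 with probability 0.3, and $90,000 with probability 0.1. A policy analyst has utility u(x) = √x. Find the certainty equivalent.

$8,649

E[u] = 0.6·√6400 + 0.3·√2500 + 0.1·√90000 = 0.6·80 + 0.3·50 + 0.1·300 = 93
CE = (93)² = 8649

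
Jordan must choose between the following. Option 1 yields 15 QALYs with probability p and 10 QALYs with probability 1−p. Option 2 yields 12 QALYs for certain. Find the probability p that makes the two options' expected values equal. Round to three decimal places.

p = 0.400

p·15 + (1−p)·10 = 12
5p + 10 = 12
p = (12 − 10) / 5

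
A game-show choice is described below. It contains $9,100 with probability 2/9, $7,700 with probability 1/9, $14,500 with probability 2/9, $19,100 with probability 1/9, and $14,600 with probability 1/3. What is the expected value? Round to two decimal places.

$13,088.89

EV = 2/9 × 9100 + 1/9 × 7700 + 2/9 × 14500 + 1/9 × 19100 + 1/3 × 14600 = 2022.2222 + 855.5556 + 3222.2222 + 2122.2222 + 4866.6667 = 13088.8889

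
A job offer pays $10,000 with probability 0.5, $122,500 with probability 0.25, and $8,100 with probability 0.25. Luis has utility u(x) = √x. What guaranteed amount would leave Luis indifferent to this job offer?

$25,600

E[u] = 0.5·√10000 + 0.25·√122500 + 0.25·√8100 = 0.5·100 + 0.25·350 + 0.25·90 = 160
CE = (160)² = 25600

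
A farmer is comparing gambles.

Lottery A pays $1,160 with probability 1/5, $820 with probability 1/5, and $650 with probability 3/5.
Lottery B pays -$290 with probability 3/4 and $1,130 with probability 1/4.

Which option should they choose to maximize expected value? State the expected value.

Lottery A ($786)

Lottery A = 1/5 × 1160 + 1/5 × 820 + 3/5 × 650 = 232 + 164 + 390 = 786
Lottery B = 3/4 × (-290) + 1/4 × 1130 = -217.5 + 282.5 = 65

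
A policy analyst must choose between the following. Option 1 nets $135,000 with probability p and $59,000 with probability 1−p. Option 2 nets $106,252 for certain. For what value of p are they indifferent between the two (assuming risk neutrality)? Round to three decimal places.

p = 0.622

p·135000 + (1−p)·59000 = 106252
76000p + 59000 = 106252
p = (106252 − 59000) / 76000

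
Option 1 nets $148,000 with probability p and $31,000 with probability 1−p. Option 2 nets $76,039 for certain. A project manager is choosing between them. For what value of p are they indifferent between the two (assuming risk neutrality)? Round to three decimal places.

p = 0.385

p·148000 + (1−p)·31000 = 76039
117000p + 31000 = 76039
p = (76039 − 31000) / 117000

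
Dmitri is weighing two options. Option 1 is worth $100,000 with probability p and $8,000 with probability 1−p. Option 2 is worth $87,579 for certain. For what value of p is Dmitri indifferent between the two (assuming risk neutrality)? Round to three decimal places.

p = 0.865

p·100000 + (1−p)·8000 = 87579
92000p + 8000 = 87579
p = (87579 − 8000) / 92000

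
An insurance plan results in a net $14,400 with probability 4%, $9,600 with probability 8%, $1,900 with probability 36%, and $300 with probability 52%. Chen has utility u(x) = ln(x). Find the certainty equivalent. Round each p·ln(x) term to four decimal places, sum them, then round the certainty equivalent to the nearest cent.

$898.30

E[u] = 0.04·ln(14400) + 0.08·ln(9600) + 0.36·ln(1900) + 0.52·ln(300) = 0.3830 + 0.7336 + 2.7179 + 2.9660 = 6.8005
CE = e^6.8005 ≈ 898.30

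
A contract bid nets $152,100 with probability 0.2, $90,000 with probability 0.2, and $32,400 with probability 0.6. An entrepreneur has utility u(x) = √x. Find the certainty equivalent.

$60,516

E[u] = 0.2·√152100 + 0.2·√90000 + 0.6·√32400 = 0.2·390 + 0.2·300 + 0.6·180 = 246
CE = (246)² = 60516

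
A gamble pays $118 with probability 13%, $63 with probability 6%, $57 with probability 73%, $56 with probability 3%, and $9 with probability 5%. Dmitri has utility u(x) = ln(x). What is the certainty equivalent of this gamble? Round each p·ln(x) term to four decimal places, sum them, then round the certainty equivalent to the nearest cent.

$57.45

E[u] = 0.13·ln(118) + 0.06·ln(63) + 0.73·ln(57) + 0.03·ln(56) + 0.05·ln(9) = 0.6202 + 0.2486 + 2.9514 + 0.1208 + 0.1099 = 4.0509
CE = e^4.0509 ≈ 57.45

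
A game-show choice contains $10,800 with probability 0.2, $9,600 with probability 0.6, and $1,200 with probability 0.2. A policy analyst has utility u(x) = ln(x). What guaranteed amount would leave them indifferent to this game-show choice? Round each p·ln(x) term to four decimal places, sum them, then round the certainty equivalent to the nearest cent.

E[u] = 0.2·ln(10800) + 0.6·ln(9600) + 0.2·ln(1200) = 1.8575 + 5.5017 + 1.4180 = 8.7772
CE = e^8.7772 ≈ 6484.69

$6,484.69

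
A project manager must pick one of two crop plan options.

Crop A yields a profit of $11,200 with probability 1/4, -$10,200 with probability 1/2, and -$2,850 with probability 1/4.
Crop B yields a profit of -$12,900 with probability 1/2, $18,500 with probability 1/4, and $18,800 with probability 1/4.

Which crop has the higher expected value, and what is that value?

Crop B ($2,875)

Crop A = 1/4 × 11200 + 1/2 × (-10200) + 1/4 × (-2850) = 2800 − 5100 − 712.5 = -3012.5
Crop B = 1/2 × (-12900) + 1/4 × 18500 + 1/4 × 18800 = -6450 + 4625 + 4700 = 2875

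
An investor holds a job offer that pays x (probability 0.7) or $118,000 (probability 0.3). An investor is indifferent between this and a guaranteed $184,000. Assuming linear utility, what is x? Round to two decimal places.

0.7·x + 0.3·118000 = 184000
0.7·x = 184000 − 35400 = 148600
x = 148600 / 0.7 = 212285.7143

x = $212,285.71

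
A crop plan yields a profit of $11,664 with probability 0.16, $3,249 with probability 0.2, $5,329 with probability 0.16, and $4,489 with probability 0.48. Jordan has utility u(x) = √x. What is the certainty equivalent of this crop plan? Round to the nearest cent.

E[u] = 0.16·√11664 + 0.2·√3249 + 0.16·√5329 + 0.48·√4489 = 0.16·108 + 0.2·57 + 0.16·73 + 0.48·67 = 72.52
CE = (72.52)² = 5259.1504

$5,259.15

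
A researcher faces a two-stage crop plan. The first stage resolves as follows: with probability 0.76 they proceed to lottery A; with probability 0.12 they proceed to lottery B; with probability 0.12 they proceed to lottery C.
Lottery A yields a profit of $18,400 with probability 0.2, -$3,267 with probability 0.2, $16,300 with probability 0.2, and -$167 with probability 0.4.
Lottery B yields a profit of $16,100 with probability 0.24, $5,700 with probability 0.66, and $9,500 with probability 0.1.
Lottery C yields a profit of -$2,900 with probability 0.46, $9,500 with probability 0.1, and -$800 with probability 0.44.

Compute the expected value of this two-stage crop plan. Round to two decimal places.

EV(A) = 0.2 × 18400 + 0.2 × (-3267) + 0.2 × 16300 + 0.4 × (-167) = 3680 − 653.4 + 3260 − 66.8 = 6219.8
EV(B) = 0.24 × 16100 + 0.66 × 5700 + 0.1 × 9500 = 3864 + 3762 + 950 = 8576
EV(C) = 0.46 × (-2900) + 0.1 × 9500 + 0.44 × (-800) = -1334 + 950 − 352 = -736
Overall = 0.76 × 6219.8 + 0.12 × 8576 + 0.12 × (-736) = 4727.048 + 1029.12 − 88.32 = 5667.848

$5,667.85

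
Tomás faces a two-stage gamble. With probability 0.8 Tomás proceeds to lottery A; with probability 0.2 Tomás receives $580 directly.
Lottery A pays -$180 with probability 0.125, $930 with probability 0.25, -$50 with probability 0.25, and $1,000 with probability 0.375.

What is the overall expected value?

EV(A) = 0.125 × (-180) + 0.25 × 930 + 0.25 × (-50) + 0.375 × 1000 = -22.5 + 232.5 − 12.5 + 375 = 572.5
Branch B: 580 (certain)
Overall = 0.8 × 572.5 + 0.2 × 580 = 458 + 116 = 574

$574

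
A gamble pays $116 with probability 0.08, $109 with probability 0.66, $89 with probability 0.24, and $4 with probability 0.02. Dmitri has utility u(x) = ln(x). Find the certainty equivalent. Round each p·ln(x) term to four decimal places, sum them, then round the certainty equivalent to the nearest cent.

E[u] = 0.08·ln(116) + 0.66·ln(109) + 0.24·ln(89) + 0.02·ln(4) = 0.3803 + 3.0963 + 1.0773 + 0.0277 = 4.5816
CE = e^4.5816 ≈ 97.67

$97.67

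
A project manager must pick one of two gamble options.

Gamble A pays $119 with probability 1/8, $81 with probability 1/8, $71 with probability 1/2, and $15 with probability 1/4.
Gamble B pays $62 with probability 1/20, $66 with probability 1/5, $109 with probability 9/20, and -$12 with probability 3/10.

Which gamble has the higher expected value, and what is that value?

Gamble A ($64.25)

Gamble A = 1/8 × 119 + 1/8 × 81 + 1/2 × 71 + 1/4 × 15 = 14.875 + 10.125 + 35.5 + 3.75 = 64.25
Gamble B = 1/20 × 62 + 1/5 × 66 + 9/20 × 109 + 3/10 × (-12) = 3.1 + 13.2 + 49.05 − 3.6 = 61.75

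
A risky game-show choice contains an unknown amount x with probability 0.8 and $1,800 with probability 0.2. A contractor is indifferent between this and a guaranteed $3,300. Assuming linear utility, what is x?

x = $3,675

0.8·x + 0.2·1800 = 3300
0.8·x = 3300 − 360 = 2940
x = 2940 / 0.8 = 3675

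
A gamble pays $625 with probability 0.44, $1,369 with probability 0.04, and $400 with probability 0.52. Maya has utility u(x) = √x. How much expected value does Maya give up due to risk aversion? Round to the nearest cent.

E[u] = 0.44·√625 + 0.04·√1369 + 0.52·√400 = 0.44·25 + 0.04·37 + 0.52·20 = 22.88
CE = (22.88)² = 523.4944
Risk premium = EV − CE = 537.76 − 523.4944 = 14.2656

$14.27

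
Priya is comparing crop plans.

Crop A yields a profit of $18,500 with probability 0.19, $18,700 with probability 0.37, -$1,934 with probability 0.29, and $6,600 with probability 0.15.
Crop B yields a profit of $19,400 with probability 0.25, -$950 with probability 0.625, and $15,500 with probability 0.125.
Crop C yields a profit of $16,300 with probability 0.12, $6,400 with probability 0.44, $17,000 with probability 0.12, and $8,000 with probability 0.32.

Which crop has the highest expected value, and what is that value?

Crop A ($10,863.14)

Crop A = 0.19 × 18500 + 0.37 × 18700 + 0.29 × (-1934) + 0.15 × 6600 = 3515 + 6919 − 560.86 + 990 = 10863.14
Crop B = 0.25 × 19400 + 0.625 × (-950) + 0.125 × 15500 = 4850 − 593.75 + 1937.5 = 6193.75
Crop C = 0.12 × 16300 + 0.44 × 6400 + 0.12 × 17000 + 0.32 × 8000 = 1956 + 2816 + 2040 + 2560 = 9372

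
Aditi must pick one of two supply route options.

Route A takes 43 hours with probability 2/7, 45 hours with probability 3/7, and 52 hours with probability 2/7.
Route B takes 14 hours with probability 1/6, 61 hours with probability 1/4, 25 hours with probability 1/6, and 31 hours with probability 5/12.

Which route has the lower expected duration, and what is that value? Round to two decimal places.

Route A = 2/7 × 43 + 3/7 × 45 + 2/7 × 52 = 12.2857 + 19.2857 + 14.8571 = 46.4286
Route B = 1/6 × 14 + 1/4 × 61 + 1/6 × 25 + 5/12 × 31 = 2.3333 + 15.25 + 4.1667 + 12.9167 = 34.6667

Route B (34.67 hours)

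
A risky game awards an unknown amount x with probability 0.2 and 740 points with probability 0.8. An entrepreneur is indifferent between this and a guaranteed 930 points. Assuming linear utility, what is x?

x = 1,690 points

0.2·x + 0.8·740 = 930
0.2·x = 930 − 592 = 338
x = 338 / 0.2 = 1690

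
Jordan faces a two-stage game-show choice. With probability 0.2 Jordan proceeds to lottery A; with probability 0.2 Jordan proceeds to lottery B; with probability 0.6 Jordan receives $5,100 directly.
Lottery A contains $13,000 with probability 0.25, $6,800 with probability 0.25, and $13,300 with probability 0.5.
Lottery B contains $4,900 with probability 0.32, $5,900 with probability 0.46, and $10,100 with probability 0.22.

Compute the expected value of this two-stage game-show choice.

$6,680.80

EV(A) = 0.25 × 13000 + 0.25 × 6800 + 0.5 × 13300 = 3250 + 1700 + 6650 = 11600
EV(B) = 0.32 × 4900 + 0.46 × 5900 + 0.22 × 10100 = 1568 + 2714 + 2222 = 6504
Branch C: 5100 (certain)
Overall = 0.2 × 11600 + 0.2 × 6504 + 0.6 × 5100 = 2320 + 1300.8 + 3060 = 6680.8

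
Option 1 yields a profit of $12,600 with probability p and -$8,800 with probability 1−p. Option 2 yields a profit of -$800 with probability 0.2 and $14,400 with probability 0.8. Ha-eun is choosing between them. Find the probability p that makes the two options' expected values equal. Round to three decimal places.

EV(Option 2) = 0.2 × (-800) + 0.8 × 14400 = -160 + 11520 = 11360
p·12600 + (1−p)·(-8800) = 11360
21400p − 8800 = 11360
p = (11360 + 8800) / 21400

p = 0.942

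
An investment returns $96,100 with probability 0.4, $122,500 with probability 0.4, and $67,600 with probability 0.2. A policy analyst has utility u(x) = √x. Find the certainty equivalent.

E[u] = 0.4·√96100 + 0.4·√122500 + 0.2·√67600 = 0.4·310 + 0.4·350 + 0.2·260 = 316
CE = (316)² = 99856

$99,856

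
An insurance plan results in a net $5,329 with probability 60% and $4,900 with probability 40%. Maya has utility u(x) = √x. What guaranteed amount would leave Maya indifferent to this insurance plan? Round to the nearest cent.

E[u] = 0.6·√5329 + 0.4·√4900 = 0.6·73 + 0.4·70 = 71.8
CE = (71.8)² = 5155.24

$5,155.24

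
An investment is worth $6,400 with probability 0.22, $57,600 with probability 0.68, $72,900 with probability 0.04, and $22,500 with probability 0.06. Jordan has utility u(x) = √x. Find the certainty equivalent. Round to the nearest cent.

E[u] = 0.22·√6400 + 0.68·√57600 + 0.04·√72900 + 0.06·√22500 = 0.22·80 + 0.68·240 + 0.04·270 + 0.06·150 = 200.6
CE = (200.6)² = 40240.36

$40,240.36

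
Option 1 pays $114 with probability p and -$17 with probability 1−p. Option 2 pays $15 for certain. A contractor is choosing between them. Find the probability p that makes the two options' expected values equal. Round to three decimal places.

p·114 + (1−p)·(-17) = 15
131p − 17 = 15
p = (15 + 17) / 131

p = 0.244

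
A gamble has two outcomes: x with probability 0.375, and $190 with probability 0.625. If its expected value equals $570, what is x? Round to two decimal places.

x = $1,203.33

0.375·x + 0.625·190 = 570
0.375·x = 570 − 118.75 = 451.25
x = 451.25 / 0.375 = 1203.3333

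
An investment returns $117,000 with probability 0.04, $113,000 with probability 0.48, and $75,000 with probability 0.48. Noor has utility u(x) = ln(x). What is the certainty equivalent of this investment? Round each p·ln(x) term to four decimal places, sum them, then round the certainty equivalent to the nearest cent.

$92,948.42

E[u] = 0.04·ln(117000) + 0.48·ln(113000) + 0.48·ln(75000) = 0.4668 + 5.5849 + 5.3881 = 11.4398
CE = e^11.4398 ≈ 92948.42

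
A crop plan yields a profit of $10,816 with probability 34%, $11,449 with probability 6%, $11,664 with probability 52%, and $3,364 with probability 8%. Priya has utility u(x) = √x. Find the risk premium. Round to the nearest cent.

$176.12

E[u] = 0.34·√10816 + 0.06·√11449 + 0.52·√11664 + 0.08·√3364 = 0.34·104 + 0.06·107 + 0.52·108 + 0.08·58 = 102.58
CE = (102.58)² = 10522.6564
Risk premium = EV − CE = 10698.78 − 10522.6564 = 176.1236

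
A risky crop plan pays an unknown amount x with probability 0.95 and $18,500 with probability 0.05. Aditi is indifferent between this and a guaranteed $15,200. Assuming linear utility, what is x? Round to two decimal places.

0.95·x + 0.05·18500 = 15200
0.95·x = 15200 − 925 = 14275
x = 14275 / 0.95 = 15026.3158

x = $15,026.32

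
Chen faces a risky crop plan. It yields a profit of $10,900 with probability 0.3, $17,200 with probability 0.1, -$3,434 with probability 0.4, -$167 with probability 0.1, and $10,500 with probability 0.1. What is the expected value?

EV = 0.3 × 10900 + 0.1 × 17200 + 0.4 × (-3434) + 0.1 × (-167) + 0.1 × 10500 = 3270 + 1720 − 1373.6 − 16.7 + 1050 = 4649.7

$4,649.70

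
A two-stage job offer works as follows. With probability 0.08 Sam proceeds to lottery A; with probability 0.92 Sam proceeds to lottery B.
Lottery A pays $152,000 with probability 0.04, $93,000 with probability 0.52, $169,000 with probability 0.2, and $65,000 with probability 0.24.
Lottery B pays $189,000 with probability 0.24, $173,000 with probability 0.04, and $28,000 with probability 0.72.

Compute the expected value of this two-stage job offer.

$74,952

EV(A) = 0.04 × 152000 + 0.52 × 93000 + 0.2 × 169000 + 0.24 × 65000 = 6080 + 48360 + 33800 + 15600 = 103840
EV(B) = 0.24 × 189000 + 0.04 × 173000 + 0.72 × 28000 = 45360 + 6920 + 20160 = 72440
Overall = 0.08 × 103840 + 0.92 × 72440 = 8307.2 + 66644.8 = 74952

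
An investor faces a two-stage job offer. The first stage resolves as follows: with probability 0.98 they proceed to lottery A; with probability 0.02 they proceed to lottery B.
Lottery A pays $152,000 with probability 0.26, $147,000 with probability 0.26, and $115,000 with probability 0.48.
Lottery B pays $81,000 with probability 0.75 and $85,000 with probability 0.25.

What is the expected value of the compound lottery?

$131,921.20

EV(A) = 0.26 × 152000 + 0.26 × 147000 + 0.48 × 115000 = 39520 + 38220 + 55200 = 132940
EV(B) = 0.75 × 81000 + 0.25 × 85000 = 60750 + 21250 = 82000
Overall = 0.98 × 132940 + 0.02 × 82000 = 130281.2 + 1640 = 131921.2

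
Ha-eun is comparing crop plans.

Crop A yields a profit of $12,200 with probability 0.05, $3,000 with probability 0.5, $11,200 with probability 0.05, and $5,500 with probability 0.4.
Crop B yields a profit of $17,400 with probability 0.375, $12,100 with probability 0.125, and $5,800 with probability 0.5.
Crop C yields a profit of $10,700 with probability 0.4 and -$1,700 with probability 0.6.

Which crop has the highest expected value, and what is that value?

Crop A = 0.05 × 12200 + 0.5 × 3000 + 0.05 × 11200 + 0.4 × 5500 = 610 + 1500 + 560 + 2200 = 4870
Crop B = 0.375 × 17400 + 0.125 × 12100 + 0.5 × 5800 = 6525 + 1512.5 + 2900 = 10937.5
Crop C = 0.4 × 10700 + 0.6 × (-1700) = 4280 − 1020 = 3260

Crop B ($10,937.50)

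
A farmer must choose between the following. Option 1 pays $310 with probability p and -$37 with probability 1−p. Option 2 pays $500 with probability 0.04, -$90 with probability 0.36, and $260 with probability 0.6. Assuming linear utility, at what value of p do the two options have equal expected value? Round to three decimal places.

p = 0.520

EV(Option 2) = 0.04 × 500 + 0.36 × (-90) + 0.6 × 260 = 20 − 32.4 + 156 = 143.6
p·310 + (1−p)·(-37) = 143.6
347p − 37 = 143.6
p = (143.6 + 37) / 347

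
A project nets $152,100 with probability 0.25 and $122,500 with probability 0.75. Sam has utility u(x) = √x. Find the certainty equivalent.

E[u] = 0.25·√152100 + 0.75·√122500 = 0.25·390 + 0.75·350 = 360
CE = (360)² = 129600

$129,600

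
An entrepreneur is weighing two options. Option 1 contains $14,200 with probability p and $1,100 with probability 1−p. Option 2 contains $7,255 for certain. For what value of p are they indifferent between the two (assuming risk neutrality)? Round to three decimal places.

p = 0.470

p·14200 + (1−p)·1100 = 7255
13100p + 1100 = 7255
p = (7255 − 1100) / 13100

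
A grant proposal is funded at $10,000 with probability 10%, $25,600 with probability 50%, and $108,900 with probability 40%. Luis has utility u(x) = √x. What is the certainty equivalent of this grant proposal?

$49,284

E[u] = 0.1·√10000 + 0.5·√25600 + 0.4·√108900 = 0.1·100 + 0.5·160 + 0.4·330 = 222
CE = (222)² = 49284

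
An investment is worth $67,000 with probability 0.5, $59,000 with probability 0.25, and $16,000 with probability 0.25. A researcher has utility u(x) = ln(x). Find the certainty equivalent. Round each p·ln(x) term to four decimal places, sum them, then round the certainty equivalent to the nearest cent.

E[u] = 0.5·ln(67000) + 0.25·ln(59000) + 0.25·ln(16000) = 5.5562 + 2.7463 + 2.4201 = 10.7226
CE = e^10.7226 ≈ 45369.71

$45,369.71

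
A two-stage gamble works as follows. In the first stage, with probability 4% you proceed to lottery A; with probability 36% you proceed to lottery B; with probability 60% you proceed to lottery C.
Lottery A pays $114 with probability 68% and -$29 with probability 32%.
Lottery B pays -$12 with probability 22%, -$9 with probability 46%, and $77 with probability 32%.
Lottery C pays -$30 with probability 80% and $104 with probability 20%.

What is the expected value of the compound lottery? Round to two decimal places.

$7.24

EV(A) = 0.68 × 114 + 0.32 × (-29) = 77.52 − 9.28 = 68.24
EV(B) = 0.22 × (-12) + 0.46 × (-9) + 0.32 × 77 = -2.64 − 4.14 + 24.64 = 17.86
EV(C) = 0.8 × (-30) + 0.2 × 104 = -24 + 20.8 = -3.2
Overall = 0.04 × 68.24 + 0.36 × 17.86 + 0.6 × (-3.2) = 2.7296 + 6.4296 − 1.92 = 7.2392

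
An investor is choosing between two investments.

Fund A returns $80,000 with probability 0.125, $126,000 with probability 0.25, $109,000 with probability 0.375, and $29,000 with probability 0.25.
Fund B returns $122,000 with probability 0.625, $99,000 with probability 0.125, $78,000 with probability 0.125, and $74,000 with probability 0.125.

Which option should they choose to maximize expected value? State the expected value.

Fund A = 0.125 × 80000 + 0.25 × 126000 + 0.375 × 109000 + 0.25 × 29000 = 10000 + 31500 + 40875 + 7250 = 89625
Fund B = 0.625 × 122000 + 0.125 × 99000 + 0.125 × 78000 + 0.125 × 74000 = 76250 + 12375 + 9750 + 9250 = 107625

Fund B ($107,625)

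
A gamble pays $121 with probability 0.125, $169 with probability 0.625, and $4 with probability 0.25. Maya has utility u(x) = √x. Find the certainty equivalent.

E[u] = 0.125·√121 + 0.625·√169 + 0.25·√4 = 0.125·11 + 0.625·13 + 0.25·2 = 10
CE = (10)² = 100

$100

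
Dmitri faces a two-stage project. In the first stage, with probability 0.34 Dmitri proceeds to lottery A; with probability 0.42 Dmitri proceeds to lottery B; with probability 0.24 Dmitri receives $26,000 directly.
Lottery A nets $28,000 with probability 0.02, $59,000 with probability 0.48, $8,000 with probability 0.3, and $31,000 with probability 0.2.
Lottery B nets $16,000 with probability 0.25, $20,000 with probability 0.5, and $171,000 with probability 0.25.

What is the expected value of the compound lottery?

EV(A) = 0.02 × 28000 + 0.48 × 59000 + 0.3 × 8000 + 0.2 × 31000 = 560 + 28320 + 2400 + 6200 = 37480
EV(B) = 0.25 × 16000 + 0.5 × 20000 + 0.25 × 171000 = 4000 + 10000 + 42750 = 56750
Branch C: 26000 (certain)
Overall = 0.34 × 37480 + 0.42 × 56750 + 0.24 × 26000 = 12743.2 + 23835 + 6240 = 42818.2

$42,818.20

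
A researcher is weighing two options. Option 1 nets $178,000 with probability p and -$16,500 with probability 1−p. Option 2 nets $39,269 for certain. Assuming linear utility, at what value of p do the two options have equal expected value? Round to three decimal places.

p·178000 + (1−p)·(-16500) = 39269
194500p − 16500 = 39269
p = (39269 + 16500) / 194500

p = 0.287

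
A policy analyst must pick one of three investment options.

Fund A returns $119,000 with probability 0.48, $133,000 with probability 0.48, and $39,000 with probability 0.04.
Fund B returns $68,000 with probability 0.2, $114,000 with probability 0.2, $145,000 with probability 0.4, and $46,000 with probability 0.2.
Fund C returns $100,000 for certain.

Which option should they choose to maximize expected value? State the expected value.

Fund A ($122,520)

Fund A = 0.48 × 119000 + 0.48 × 133000 + 0.04 × 39000 = 57120 + 63840 + 1560 = 122520
Fund B = 0.2 × 68000 + 0.2 × 114000 + 0.4 × 145000 + 0.2 × 46000 = 13600 + 22800 + 58000 + 9200 = 103600
Fund C: 100000 (certain)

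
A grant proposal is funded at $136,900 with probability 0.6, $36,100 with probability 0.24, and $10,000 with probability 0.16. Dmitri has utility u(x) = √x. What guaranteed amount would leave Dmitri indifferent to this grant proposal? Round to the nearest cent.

E[u] = 0.6·√136900 + 0.24·√36100 + 0.16·√10000 = 0.6·370 + 0.24·190 + 0.16·100 = 283.6
CE = (283.6)² = 80428.96

$80,428.96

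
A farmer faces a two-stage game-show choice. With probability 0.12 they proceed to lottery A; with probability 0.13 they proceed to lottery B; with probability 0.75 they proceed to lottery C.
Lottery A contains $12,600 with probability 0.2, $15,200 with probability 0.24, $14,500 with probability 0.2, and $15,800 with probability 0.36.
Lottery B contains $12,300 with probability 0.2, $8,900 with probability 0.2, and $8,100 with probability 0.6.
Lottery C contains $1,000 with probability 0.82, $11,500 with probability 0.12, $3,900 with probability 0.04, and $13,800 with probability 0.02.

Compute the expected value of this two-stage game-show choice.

$4,927.72

EV(A) = 0.2 × 12600 + 0.24 × 15200 + 0.2 × 14500 + 0.36 × 15800 = 2520 + 3648 + 2900 + 5688 = 14756
EV(B) = 0.2 × 12300 + 0.2 × 8900 + 0.6 × 8100 = 2460 + 1780 + 4860 = 9100
EV(C) = 0.82 × 1000 + 0.12 × 11500 + 0.04 × 3900 + 0.02 × 13800 = 820 + 1380 + 156 + 276 = 2632
Overall = 0.12 × 14756 + 0.13 × 9100 + 0.75 × 2632 = 1770.72 + 1183 + 1974 = 4927.72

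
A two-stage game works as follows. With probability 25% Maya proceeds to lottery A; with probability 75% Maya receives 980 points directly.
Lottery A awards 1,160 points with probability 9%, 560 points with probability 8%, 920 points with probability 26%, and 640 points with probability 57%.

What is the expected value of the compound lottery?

EV(A) = 0.09 × 1160 + 0.08 × 560 + 0.26 × 920 + 0.57 × 640 = 104.4 + 44.8 + 239.2 + 364.8 = 753.2
Branch B: 980 (certain)
Overall = 0.25 × 753.2 + 0.75 × 980 = 188.3 + 735 = 923.3

923.3 points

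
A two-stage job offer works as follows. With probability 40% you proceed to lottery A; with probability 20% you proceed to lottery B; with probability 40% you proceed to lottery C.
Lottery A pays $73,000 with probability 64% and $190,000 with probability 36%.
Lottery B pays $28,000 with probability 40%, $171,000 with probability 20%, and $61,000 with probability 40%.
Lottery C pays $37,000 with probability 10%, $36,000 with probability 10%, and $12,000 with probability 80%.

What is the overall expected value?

$66,768

EV(A) = 0.64 × 73000 + 0.36 × 190000 = 46720 + 68400 = 115120
EV(B) = 0.4 × 28000 + 0.2 × 171000 + 0.4 × 61000 = 11200 + 34200 + 24400 = 69800
EV(C) = 0.1 × 37000 + 0.1 × 36000 + 0.8 × 12000 = 3700 + 3600 + 9600 = 16900
Overall = 0.4 × 115120 + 0.2 × 69800 + 0.4 × 16900 = 46048 + 13960 + 6760 = 66768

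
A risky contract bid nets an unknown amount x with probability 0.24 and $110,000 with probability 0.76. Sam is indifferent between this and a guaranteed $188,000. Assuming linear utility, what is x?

x = $435,000

0.24·x + 0.76·110000 = 188000
0.24·x = 188000 − 83600 = 104400
x = 104400 / 0.24 = 435000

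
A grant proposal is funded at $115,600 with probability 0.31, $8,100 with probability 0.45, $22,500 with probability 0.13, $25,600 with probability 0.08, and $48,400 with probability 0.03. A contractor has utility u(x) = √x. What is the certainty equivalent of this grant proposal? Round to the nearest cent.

E[u] = 0.31·√115600 + 0.45·√8100 + 0.13·√22500 + 0.08·√25600 + 0.03·√48400 = 0.31·340 + 0.45·90 + 0.13·150 + 0.08·160 + 0.03·220 = 184.8
CE = (184.8)² = 34151.04

$34,151.04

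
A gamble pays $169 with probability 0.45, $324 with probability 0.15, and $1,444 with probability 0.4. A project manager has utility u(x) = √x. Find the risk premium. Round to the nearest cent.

$138.19

E[u] = 0.45·√169 + 0.15·√324 + 0.4·√1444 = 0.45·13 + 0.15·18 + 0.4·38 = 23.75
CE = (23.75)² = 564.0625
Risk premium = EV − CE = 702.25 − 564.0625 = 138.1875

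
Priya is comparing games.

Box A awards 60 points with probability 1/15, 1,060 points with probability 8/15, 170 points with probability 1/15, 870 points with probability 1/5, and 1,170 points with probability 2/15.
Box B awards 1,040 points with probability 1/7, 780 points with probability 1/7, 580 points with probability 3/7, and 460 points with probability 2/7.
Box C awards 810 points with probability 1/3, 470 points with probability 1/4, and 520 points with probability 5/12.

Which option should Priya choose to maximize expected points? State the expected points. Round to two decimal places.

Box A (910.67 points)

Box A = 1/15 × 60 + 8/15 × 1060 + 1/15 × 170 + 1/5 × 870 + 2/15 × 1170 = 4 + 565.3333 + 11.3333 + 174 + 156 = 910.6667
Box B = 1/7 × 1040 + 1/7 × 780 + 3/7 × 580 + 2/7 × 460 = 148.5714 + 111.4286 + 248.5714 + 131.4286 = 640
Box C = 1/3 × 810 + 1/4 × 470 + 5/12 × 520 = 270 + 117.5 + 216.6667 = 604.1667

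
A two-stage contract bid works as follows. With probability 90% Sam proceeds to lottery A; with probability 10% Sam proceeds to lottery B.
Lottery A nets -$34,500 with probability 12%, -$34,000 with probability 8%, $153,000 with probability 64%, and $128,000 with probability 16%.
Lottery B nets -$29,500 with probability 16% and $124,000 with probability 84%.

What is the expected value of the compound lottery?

EV(A) = 0.12 × (-34500) + 0.08 × (-34000) + 0.64 × 153000 + 0.16 × 128000 = -4140 − 2720 + 97920 + 20480 = 111540
EV(B) = 0.16 × (-29500) + 0.84 × 124000 = -4720 + 104160 = 99440
Overall = 0.9 × 111540 + 0.1 × 99440 = 100386 + 9944 = 110330

$110,330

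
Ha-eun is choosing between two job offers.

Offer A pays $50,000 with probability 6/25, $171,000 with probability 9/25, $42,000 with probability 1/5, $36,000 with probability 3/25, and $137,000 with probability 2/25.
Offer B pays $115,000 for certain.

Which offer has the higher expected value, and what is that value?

Offer A = 6/25 × 50000 + 9/25 × 171000 + 1/5 × 42000 + 3/25 × 36000 + 2/25 × 137000 = 12000 + 61560 + 8400 + 4320 + 10960 = 97240
Offer B: 115000 (certain)

Offer B ($115,000)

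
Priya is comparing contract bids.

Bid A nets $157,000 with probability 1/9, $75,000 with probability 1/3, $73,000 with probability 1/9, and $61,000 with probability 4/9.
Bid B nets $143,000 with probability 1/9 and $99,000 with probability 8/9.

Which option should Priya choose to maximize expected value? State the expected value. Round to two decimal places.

Bid A = 1/9 × 157000 + 1/3 × 75000 + 1/9 × 73000 + 4/9 × 61000 = 17444.4444 + 25000 + 8111.1111 + 27111.1111 = 77666.6667
Bid B = 1/9 × 143000 + 8/9 × 99000 = 15888.8889 + 88000 = 103888.8889

Bid B ($103,888.89)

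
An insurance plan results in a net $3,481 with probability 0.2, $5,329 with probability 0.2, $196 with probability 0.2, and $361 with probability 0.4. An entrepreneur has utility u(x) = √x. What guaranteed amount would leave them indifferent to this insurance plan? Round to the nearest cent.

$1,354.24

E[u] = 0.2·√3481 + 0.2·√5329 + 0.2·√196 + 0.4·√361 = 0.2·59 + 0.2·73 + 0.2·14 + 0.4·19 = 36.8
CE = (36.8)² = 1354.24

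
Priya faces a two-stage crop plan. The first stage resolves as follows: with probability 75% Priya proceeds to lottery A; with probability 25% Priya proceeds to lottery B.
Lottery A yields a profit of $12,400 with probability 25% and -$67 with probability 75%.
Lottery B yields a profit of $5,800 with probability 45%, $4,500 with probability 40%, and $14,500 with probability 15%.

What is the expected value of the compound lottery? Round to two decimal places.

$3,933.56

EV(A) = 0.25 × 12400 + 0.75 × (-67) = 3100 − 50.25 = 3049.75
EV(B) = 0.45 × 5800 + 0.4 × 4500 + 0.15 × 14500 = 2610 + 1800 + 2175 = 6585
Overall = 0.75 × 3049.75 + 0.25 × 6585 = 2287.3125 + 1646.25 = 3933.5625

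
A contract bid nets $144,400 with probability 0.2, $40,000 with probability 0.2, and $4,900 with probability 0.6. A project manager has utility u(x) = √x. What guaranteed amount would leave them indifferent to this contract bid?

E[u] = 0.2·√144400 + 0.2·√40000 + 0.6·√4900 = 0.2·380 + 0.2·200 + 0.6·70 = 158
CE = (158)² = 24964

$24,964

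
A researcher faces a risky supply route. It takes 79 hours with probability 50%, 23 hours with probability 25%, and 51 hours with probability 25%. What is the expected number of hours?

EV = 0.5 × 79 + 0.25 × 23 + 0.25 × 51 = 39.5 + 5.75 + 12.75 = 58

58 hours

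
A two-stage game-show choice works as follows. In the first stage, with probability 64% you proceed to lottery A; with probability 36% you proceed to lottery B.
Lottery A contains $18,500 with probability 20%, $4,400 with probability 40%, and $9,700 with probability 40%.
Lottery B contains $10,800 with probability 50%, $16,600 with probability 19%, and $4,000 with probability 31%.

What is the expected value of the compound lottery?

$9,503.44

EV(A) = 0.2 × 18500 + 0.4 × 4400 + 0.4 × 9700 = 3700 + 1760 + 3880 = 9340
EV(B) = 0.5 × 10800 + 0.19 × 16600 + 0.31 × 4000 = 5400 + 3154 + 1240 = 9794
Overall = 0.64 × 9340 + 0.36 × 9794 = 5977.6 + 3525.84 = 9503.44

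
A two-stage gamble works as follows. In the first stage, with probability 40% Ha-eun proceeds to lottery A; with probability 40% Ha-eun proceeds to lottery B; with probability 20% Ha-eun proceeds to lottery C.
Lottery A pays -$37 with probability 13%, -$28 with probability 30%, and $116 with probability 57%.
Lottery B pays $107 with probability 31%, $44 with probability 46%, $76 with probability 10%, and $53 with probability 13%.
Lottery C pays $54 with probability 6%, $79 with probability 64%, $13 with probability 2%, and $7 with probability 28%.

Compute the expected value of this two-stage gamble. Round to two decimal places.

EV(A) = 0.13 × (-37) + 0.3 × (-28) + 0.57 × 116 = -4.81 − 8.4 + 66.12 = 52.91
EV(B) = 0.31 × 107 + 0.46 × 44 + 0.1 × 76 + 0.13 × 53 = 33.17 + 20.24 + 7.6 + 6.89 = 67.9
EV(C) = 0.06 × 54 + 0.64 × 79 + 0.02 × 13 + 0.28 × 7 = 3.24 + 50.56 + 0.26 + 1.96 = 56.02
Overall = 0.4 × 52.91 + 0.4 × 67.9 + 0.2 × 56.02 = 21.164 + 27.16 + 11.204 = 59.528

$59.53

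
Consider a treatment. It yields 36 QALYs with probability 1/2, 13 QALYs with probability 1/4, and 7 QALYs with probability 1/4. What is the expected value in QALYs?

23 QALYs

EV = 1/2 × 36 + 1/4 × 13 + 1/4 × 7 = 18 + 3.25 + 1.75 = 23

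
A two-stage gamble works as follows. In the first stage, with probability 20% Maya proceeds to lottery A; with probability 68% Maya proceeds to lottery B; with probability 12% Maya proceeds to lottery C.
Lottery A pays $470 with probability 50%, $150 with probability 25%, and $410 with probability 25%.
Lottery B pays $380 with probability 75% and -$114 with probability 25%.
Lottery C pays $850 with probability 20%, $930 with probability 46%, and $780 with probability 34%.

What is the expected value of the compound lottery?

EV(A) = 0.5 × 470 + 0.25 × 150 + 0.25 × 410 = 235 + 37.5 + 102.5 = 375
EV(B) = 0.75 × 380 + 0.25 × (-114) = 285 − 28.5 = 256.5
EV(C) = 0.2 × 850 + 0.46 × 930 + 0.34 × 780 = 170 + 427.8 + 265.2 = 863
Overall = 0.2 × 375 + 0.68 × 256.5 + 0.12 × 863 = 75 + 174.42 + 103.56 = 352.98

$352.98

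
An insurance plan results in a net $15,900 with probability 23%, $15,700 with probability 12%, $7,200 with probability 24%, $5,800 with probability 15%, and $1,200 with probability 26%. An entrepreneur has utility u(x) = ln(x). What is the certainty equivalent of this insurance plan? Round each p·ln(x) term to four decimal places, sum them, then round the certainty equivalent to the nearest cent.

E[u] = 0.23·ln(15900) + 0.12·ln(15700) + 0.24·ln(7200) + 0.15·ln(5800) + 0.26·ln(1200) = 2.2250 + 1.1594 + 2.1316 + 1.2998 + 1.8434 = 8.6592
CE = e^8.6592 ≈ 5762.92

$5,762.92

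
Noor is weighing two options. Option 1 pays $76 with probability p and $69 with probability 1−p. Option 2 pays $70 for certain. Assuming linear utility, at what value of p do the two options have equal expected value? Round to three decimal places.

p·76 + (1−p)·69 = 70
7p + 69 = 70
p = (70 − 69) / 7

p = 0.143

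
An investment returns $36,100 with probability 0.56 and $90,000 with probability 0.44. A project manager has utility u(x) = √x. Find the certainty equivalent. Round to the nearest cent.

$56,834.56

E[u] = 0.56·√36100 + 0.44·√90000 = 0.56·190 + 0.44·300 = 238.4
CE = (238.4)² = 56834.56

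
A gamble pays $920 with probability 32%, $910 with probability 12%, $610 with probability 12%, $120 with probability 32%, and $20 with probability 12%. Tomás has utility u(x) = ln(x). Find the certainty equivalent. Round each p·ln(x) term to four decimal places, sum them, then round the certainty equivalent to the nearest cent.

E[u] = 0.32·ln(920) + 0.12·ln(910) + 0.12·ln(610) + 0.32·ln(120) + 0.12·ln(20) = 2.1838 + 0.8176 + 0.7696 + 1.5320 + 0.3595 = 5.6625
CE = e^5.6625 ≈ 287.87

$287.87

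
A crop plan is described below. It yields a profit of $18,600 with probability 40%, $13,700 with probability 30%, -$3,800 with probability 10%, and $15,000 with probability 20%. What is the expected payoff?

EV = 0.4 × 18600 + 0.3 × 13700 + 0.1 × (-3800) + 0.2 × 15000 = 7440 + 4110 − 380 + 3000 = 14170

$14,170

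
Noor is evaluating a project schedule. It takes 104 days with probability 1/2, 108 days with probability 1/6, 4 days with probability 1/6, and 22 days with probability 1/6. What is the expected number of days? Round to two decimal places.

74.33 days

EV = 1/2 × 104 + 1/6 × 108 + 1/6 × 4 + 1/6 × 22 = 52 + 18 + 0.6667 + 3.6667 = 74.3333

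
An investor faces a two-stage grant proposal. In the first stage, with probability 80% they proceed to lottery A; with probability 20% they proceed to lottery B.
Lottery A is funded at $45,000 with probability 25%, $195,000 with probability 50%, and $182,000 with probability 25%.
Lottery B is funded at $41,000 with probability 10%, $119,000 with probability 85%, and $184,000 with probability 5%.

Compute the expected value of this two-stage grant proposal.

$146,290

EV(A) = 0.25 × 45000 + 0.5 × 195000 + 0.25 × 182000 = 11250 + 97500 + 45500 = 154250
EV(B) = 0.1 × 41000 + 0.85 × 119000 + 0.05 × 184000 = 4100 + 101150 + 9200 = 114450
Overall = 0.8 × 154250 + 0.2 × 114450 = 123400 + 22890 = 146290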